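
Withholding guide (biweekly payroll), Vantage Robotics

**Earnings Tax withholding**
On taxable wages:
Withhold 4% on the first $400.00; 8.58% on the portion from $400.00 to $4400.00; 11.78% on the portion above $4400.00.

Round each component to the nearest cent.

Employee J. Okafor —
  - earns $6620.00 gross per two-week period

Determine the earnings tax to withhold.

$620.72

Earnings Tax: taxable = $6620.00
  $359.20 + 11.78% × ($6620.00 − $4400.00) = $359.20 + 11.78% × $2220.00 = $620.72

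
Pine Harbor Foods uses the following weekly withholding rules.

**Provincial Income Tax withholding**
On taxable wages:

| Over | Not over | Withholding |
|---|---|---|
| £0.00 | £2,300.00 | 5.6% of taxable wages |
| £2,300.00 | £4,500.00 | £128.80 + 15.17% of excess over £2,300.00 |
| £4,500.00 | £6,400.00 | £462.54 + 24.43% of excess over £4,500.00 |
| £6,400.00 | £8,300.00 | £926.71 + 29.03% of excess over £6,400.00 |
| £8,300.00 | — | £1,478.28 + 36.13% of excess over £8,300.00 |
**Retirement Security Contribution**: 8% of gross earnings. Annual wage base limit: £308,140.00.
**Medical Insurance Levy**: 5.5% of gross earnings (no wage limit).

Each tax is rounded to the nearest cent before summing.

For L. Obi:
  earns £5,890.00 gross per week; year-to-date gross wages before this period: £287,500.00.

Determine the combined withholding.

Provincial Income Tax: taxable = £5,890.00
  £462.54 + 24.43% × (£5,890.00 − £4,500.00) = £462.54 + 24.43% × £1,390.00 = £802.12
Retirement Security Contribution: 8% × £5,890.00 = £471.20
Medical Insurance Levy: 5.5% × £5,890.00 = £323.95
Total: £802.12 + £471.20 + £323.95 = £1,597.27

£1,597.27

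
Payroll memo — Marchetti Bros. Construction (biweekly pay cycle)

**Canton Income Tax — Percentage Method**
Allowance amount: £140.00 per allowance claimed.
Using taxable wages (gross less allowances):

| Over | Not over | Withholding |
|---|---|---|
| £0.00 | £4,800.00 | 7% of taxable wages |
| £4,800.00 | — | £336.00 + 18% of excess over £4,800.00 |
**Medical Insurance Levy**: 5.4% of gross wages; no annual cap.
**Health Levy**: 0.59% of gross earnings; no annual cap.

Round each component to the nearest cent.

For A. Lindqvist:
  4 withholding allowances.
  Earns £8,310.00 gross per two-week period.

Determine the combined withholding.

£1,364.77

Canton Income Tax: taxable = £8,310.00 − 4×£140.00 = £7,750.00
  £336.00 + 18% × (£7,750.00 − £4,800.00) = £336.00 + 18% × £2,950.00 = £867.00
Medical Insurance Levy: 5.4% × £8,310.00 = £448.74
Health Levy: 0.59% × £8,310.00 = £49.03
Total: £867.00 + £448.74 + £49.03 = £1,364.77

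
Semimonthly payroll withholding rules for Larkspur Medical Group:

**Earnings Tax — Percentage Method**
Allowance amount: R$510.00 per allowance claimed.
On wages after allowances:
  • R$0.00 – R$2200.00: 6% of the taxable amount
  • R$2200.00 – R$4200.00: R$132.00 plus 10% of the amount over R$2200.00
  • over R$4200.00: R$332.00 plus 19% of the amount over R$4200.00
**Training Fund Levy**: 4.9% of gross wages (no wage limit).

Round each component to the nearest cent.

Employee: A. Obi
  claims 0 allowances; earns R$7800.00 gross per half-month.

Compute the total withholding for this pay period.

Earnings Tax: taxable = R$7800.00
  R$332.00 + 19% × (R$7800.00 − R$4200.00) = R$332.00 + 19% × R$3600.00 = R$1016.00
Training Fund Levy: 4.9% × R$7800.00 = R$382.20
Total: R$1016.00 + R$382.20 = R$1398.20

R$1398.20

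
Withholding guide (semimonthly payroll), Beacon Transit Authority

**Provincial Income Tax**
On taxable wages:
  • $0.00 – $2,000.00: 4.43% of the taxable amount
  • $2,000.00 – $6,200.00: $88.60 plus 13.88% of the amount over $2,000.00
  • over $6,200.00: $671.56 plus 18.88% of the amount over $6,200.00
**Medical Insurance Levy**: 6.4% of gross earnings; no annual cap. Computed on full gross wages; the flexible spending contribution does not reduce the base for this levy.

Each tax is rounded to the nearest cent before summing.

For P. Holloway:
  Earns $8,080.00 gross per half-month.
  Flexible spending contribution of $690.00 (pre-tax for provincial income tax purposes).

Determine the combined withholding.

$1,413.35

Provincial Income Tax: taxable = $8,080.00 − $690.00 = $7,390.00
  $671.56 + 18.88% × ($7,390.00 − $6,200.00) = $671.56 + 18.88% × $1,190.00 = $896.23
Medical Insurance Levy: 6.4% × $8,080.00 = $517.12
Total: $896.23 + $517.12 = $1,413.35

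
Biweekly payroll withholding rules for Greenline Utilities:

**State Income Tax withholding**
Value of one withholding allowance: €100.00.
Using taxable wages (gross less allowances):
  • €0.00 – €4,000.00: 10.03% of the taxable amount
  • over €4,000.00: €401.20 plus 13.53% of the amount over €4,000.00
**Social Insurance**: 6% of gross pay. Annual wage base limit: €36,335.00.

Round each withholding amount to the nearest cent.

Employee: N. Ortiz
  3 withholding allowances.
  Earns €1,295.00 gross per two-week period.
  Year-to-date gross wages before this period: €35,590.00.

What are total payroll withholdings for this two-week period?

€144.50

State Income Tax: taxable = €1,295.00 − 3×€100.00 = €995.00
  10.03% × €995.00 = €99.80
Social Insurance: cap €36,335.00 − YTD €35,590.00 = €745.00 subject; 6% × €745.00 = €44.70
Total: €99.80 + €44.70 = €144.50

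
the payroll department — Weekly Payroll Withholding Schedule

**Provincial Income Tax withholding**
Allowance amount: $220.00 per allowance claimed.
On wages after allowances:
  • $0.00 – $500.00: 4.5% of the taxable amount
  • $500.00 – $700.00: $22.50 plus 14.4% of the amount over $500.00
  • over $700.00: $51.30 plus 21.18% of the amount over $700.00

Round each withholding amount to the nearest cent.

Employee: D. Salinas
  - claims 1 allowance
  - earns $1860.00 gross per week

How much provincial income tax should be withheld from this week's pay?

$250.39

Provincial Income Tax: taxable = $1860.00 − 1×$220.00 = $1640.00
  $51.30 + 21.18% × ($1640.00 − $700.00) = $51.30 + 21.18% × $940.00 = $250.39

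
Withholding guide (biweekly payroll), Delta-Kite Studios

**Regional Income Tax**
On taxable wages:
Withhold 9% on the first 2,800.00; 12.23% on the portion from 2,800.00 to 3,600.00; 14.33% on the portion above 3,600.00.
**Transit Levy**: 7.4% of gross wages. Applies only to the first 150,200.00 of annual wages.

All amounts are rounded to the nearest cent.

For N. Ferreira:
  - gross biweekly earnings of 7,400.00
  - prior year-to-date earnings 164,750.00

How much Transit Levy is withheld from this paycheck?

0.00

Transit Levy: YTD 164,750.00 ≥ cap 150,200.00 → 0.00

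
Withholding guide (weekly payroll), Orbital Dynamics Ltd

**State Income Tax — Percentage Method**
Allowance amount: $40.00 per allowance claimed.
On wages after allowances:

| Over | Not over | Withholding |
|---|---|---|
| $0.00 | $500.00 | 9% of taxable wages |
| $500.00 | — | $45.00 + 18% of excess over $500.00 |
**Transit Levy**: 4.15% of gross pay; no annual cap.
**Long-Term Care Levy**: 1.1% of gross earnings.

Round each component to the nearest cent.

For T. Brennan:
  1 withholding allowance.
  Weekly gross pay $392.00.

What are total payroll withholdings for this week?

State Income Tax: taxable = $392.00 − 1×$40.00 = $352.00
  9% × $352.00 = $31.68
Transit Levy: 4.15% × $392.00 = $16.27
Long-Term Care Levy: 1.1% × $392.00 = $4.31
Total: $31.68 + $16.27 + $4.31 = $52.26

$52.26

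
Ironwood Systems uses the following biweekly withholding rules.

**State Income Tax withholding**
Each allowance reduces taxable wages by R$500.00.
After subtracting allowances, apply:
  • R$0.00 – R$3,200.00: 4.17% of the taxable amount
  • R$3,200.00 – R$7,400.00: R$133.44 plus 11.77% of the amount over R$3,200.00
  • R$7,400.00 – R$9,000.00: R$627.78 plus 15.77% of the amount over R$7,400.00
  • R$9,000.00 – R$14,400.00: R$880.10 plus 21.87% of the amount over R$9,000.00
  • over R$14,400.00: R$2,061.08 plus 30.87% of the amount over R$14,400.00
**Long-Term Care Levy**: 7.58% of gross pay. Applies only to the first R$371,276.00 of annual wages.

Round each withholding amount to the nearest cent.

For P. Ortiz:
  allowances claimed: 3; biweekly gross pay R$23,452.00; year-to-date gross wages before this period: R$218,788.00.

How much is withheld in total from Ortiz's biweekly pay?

State Income Tax: taxable = R$23,452.00 − 3×R$500.00 = R$21,952.00
  R$2,061.08 + 30.87% × (R$21,952.00 − R$14,400.00) = R$2,061.08 + 30.87% × R$7,552.00 = R$4,392.38
Long-Term Care Levy: 7.58% × R$23,452.00 = R$1,777.66
Total: R$4,392.38 + R$1,777.66 = R$6,170.04

R$6,170.04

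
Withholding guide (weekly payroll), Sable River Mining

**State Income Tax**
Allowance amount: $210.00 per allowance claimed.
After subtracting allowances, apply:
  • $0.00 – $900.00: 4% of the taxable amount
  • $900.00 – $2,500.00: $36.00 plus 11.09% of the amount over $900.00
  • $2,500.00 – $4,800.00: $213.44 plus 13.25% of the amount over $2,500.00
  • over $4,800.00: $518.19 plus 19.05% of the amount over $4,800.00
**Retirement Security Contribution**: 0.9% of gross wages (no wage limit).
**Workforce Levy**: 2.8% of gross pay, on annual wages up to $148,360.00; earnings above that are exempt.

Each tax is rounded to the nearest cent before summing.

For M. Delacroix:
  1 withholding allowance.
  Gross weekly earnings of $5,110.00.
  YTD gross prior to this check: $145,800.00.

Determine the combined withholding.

State Income Tax: taxable = $5,110.00 − 1×$210.00 = $4,900.00
  $518.19 + 19.05% × ($4,900.00 − $4,800.00) = $518.19 + 19.05% × $100.00 = $537.24
Retirement Security Contribution: 0.9% × $5,110.00 = $45.99
Workforce Levy: cap $148,360.00 − YTD $145,800.00 = $2,560.00 subject; 2.8% × $2,560.00 = $71.68
Total: $537.24 + $45.99 + $71.68 = $654.91

$654.91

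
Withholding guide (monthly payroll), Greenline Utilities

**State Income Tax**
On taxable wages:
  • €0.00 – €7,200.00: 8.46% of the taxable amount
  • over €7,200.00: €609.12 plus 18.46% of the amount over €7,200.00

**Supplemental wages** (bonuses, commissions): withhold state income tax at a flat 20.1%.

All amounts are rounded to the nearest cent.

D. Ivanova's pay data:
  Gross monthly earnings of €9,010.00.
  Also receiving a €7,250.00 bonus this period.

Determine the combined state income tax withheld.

€2,400.50

State Income Tax: taxable = €9,010.00
  €609.12 + 18.46% × (€9,010.00 − €7,200.00) = €609.12 + 18.46% × €1,810.00 = €943.25
Supplemental (20.1% flat on bonus): 20.1% × €7,250.00 = €1,457.25
Total state income tax: €943.25 + €1,457.25 = €2,400.50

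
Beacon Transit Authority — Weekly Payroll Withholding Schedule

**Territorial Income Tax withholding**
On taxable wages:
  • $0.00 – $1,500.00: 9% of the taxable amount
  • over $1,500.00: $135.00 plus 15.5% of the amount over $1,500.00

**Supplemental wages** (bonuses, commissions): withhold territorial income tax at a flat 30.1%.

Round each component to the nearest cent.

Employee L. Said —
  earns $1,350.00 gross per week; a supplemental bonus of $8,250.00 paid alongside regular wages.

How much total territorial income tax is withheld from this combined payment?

Territorial Income Tax: taxable = $1,350.00
  9% × $1,350.00 = $121.50
Supplemental (30.1% flat on bonus): 30.1% × $8,250.00 = $2,483.25
Total territorial income tax: $121.50 + $2,483.25 = $2,604.75

$2,604.75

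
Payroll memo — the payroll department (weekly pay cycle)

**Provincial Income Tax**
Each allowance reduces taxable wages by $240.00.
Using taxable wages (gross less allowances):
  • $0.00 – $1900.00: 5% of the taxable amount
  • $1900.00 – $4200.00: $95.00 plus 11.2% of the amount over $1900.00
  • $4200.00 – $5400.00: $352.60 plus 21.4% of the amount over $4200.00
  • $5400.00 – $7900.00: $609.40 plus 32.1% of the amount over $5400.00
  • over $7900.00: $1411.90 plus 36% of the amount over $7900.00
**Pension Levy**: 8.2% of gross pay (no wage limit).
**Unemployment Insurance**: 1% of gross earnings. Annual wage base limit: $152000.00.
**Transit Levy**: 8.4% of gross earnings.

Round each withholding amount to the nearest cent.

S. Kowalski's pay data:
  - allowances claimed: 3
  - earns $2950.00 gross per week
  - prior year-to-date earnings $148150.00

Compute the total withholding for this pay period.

$651.16

Provincial Income Tax: taxable = $2950.00 − 3×$240.00 = $2230.00
  $95.00 + 11.2% × ($2230.00 − $1900.00) = $95.00 + 11.2% × $330.00 = $131.96
Pension Levy: 8.2% × $2950.00 = $241.90
Unemployment Insurance: 1% × $2950.00 = $29.50
Transit Levy: 8.4% × $2950.00 = $247.80
Total: $131.96 + $241.90 + $29.50 + $247.80 = $651.16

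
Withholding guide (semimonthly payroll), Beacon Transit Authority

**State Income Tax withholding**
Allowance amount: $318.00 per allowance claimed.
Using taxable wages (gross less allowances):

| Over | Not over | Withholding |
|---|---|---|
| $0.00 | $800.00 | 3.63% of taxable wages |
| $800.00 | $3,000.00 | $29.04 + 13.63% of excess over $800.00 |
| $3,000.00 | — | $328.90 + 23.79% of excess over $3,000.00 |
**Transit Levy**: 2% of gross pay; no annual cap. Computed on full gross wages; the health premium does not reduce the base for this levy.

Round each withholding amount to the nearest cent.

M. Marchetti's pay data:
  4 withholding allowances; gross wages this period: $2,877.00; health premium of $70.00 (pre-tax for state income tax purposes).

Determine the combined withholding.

State Income Tax: taxable = $2,877.00 − $70.00 − 4×$318.00 = $1,535.00
  $29.04 + 13.63% × ($1,535.00 − $800.00) = $29.04 + 13.63% × $735.00 = $129.22
Transit Levy: 2% × $2,877.00 = $57.54
Total: $129.22 + $57.54 = $186.76

$186.76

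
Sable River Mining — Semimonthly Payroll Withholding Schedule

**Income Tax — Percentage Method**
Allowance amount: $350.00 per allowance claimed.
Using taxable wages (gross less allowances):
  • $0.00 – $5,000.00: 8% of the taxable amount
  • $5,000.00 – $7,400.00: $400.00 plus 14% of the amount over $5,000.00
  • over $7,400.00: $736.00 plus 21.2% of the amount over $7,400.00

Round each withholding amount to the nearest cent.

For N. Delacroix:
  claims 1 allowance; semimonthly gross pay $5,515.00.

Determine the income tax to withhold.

$423.10

Income Tax: taxable = $5,515.00 − 1×$350.00 = $5,165.00
  $400.00 + 14% × ($5,165.00 − $5,000.00) = $400.00 + 14% × $165.00 = $423.10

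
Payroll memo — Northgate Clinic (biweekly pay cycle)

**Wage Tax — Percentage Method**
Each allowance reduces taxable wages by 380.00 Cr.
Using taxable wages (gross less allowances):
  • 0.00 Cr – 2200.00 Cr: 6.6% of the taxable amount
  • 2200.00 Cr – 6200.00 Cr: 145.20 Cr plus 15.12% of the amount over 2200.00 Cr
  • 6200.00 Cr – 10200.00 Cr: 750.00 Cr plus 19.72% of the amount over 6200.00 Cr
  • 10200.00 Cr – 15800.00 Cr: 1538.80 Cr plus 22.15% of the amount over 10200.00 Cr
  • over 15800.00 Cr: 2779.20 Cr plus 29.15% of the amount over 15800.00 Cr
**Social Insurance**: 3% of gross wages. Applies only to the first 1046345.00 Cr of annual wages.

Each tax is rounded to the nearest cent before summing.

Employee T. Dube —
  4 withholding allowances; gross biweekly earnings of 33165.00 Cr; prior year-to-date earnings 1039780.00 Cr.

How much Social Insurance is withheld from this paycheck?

Social Insurance: cap 1046345.00 Cr − YTD 1039780.00 Cr = 6565.00 Cr subject; 3% × 6565.00 Cr = 196.95 Cr

196.95 Cr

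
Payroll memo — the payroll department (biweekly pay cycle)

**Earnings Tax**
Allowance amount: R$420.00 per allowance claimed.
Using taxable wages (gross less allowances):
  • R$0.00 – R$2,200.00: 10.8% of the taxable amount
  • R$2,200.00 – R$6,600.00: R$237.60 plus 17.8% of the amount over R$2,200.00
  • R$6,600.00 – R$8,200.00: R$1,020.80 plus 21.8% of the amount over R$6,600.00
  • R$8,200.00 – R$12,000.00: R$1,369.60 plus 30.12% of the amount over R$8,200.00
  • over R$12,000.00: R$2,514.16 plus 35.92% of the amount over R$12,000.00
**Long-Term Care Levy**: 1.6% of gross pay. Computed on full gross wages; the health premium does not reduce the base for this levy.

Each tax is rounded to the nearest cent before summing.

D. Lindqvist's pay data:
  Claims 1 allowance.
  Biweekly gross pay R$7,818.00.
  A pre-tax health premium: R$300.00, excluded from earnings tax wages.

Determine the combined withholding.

Earnings Tax: taxable = R$7,818.00 − R$300.00 − 1×R$420.00 = R$7,098.00
  R$1,020.80 + 21.8% × (R$7,098.00 − R$6,600.00) = R$1,020.80 + 21.8% × R$498.00 = R$1,129.36
Long-Term Care Levy: 1.6% × R$7,818.00 = R$125.09
Total: R$1,129.36 + R$125.09 = R$1,254.45

R$1,254.45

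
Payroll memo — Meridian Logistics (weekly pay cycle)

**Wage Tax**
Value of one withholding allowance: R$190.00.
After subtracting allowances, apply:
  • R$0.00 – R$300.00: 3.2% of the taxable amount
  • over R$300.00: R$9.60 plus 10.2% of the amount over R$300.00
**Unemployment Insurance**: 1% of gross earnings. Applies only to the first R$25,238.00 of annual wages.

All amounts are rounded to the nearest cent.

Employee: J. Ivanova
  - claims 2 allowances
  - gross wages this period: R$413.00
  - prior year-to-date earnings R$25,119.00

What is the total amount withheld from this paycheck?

R$2.25

Wage Tax: taxable = R$413.00 − 2×R$190.00 = R$33.00
  3.2% × R$33.00 = R$1.06
Unemployment Insurance: cap R$25,238.00 − YTD R$25,119.00 = R$119.00 subject; 1% × R$119.00 = R$1.19
Total: R$1.06 + R$1.19 = R$2.25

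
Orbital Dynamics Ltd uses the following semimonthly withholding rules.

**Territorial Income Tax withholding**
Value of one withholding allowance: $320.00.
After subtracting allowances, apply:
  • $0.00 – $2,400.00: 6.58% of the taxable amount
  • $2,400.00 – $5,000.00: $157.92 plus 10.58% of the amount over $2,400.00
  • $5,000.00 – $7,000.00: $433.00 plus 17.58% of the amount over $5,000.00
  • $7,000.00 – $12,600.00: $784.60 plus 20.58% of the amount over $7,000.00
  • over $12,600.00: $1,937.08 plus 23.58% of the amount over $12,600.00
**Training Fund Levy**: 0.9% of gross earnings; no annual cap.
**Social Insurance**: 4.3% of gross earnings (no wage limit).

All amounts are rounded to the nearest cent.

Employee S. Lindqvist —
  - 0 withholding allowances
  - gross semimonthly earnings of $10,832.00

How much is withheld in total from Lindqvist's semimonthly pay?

Territorial Income Tax: taxable = $10,832.00
  $784.60 + 20.58% × ($10,832.00 − $7,000.00) = $784.60 + 20.58% × $3,832.00 = $1,573.23
Training Fund Levy: 0.9% × $10,832.00 = $97.49
Social Insurance: 4.3% × $10,832.00 = $465.78
Total: $1,573.23 + $97.49 + $465.78 = $2,136.50

$2,136.50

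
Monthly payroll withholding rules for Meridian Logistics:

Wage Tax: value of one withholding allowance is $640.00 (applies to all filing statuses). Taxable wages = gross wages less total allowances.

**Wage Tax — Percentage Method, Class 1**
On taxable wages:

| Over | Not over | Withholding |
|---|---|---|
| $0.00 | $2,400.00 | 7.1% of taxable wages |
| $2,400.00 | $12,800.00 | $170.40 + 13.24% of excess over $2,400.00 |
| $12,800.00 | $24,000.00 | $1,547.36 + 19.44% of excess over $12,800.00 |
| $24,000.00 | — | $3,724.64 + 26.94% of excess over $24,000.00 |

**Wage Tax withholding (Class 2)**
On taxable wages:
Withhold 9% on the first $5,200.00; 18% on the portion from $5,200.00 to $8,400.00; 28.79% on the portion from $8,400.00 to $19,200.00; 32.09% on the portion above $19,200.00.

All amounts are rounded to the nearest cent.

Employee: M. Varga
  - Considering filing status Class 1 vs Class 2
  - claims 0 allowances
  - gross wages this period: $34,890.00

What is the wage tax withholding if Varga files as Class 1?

$6,658.41

Wage Tax (Class 1): taxable = $34,890.00
  $3,724.64 + 26.94% × ($34,890.00 − $24,000.00) = $3,724.64 + 26.94% × $10,890.00 = $6,658.41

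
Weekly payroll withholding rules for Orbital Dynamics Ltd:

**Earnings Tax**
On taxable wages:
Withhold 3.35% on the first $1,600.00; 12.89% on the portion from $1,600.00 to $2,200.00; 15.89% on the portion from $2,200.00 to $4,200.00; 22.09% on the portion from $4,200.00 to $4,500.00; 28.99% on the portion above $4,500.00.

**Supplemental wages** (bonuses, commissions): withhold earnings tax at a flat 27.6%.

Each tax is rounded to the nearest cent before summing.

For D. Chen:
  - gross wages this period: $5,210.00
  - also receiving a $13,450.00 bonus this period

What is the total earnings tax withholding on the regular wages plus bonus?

Earnings Tax: taxable = $5,210.00
  $515.01 + 28.99% × ($5,210.00 − $4,500.00) = $515.01 + 28.99% × $710.00 = $720.84
Supplemental (27.6% flat on bonus): 27.6% × $13,450.00 = $3,712.20
Total earnings tax: $720.84 + $3,712.20 = $4,433.04

$4,433.04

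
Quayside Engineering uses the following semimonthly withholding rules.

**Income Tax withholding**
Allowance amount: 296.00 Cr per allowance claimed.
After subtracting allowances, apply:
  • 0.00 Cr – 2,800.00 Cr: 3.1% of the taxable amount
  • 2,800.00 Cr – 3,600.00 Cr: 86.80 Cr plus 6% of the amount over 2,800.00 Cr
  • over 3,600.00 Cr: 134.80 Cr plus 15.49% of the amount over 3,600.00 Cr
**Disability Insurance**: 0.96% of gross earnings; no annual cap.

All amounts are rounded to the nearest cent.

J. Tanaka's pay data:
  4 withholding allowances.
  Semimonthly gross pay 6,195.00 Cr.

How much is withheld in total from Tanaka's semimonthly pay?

Income Tax: taxable = 6,195.00 Cr − 4×296.00 Cr = 5,011.00 Cr
  134.80 Cr + 15.49% × (5,011.00 Cr − 3,600.00 Cr) = 134.80 Cr + 15.49% × 1,411.00 Cr = 353.36 Cr
Disability Insurance: 0.96% × 6,195.00 Cr = 59.47 Cr
Total: 353.36 Cr + 59.47 Cr = 412.83 Cr

412.83 Cr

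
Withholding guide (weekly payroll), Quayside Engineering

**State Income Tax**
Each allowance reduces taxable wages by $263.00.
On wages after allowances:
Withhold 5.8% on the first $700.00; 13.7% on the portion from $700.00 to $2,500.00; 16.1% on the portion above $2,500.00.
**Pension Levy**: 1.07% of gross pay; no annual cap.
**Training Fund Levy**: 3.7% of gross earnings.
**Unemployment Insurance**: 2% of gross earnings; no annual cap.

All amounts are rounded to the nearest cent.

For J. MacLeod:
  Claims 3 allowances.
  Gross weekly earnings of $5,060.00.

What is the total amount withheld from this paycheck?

State Income Tax: taxable = $5,060.00 − 3×$263.00 = $4,271.00
  $287.20 + 16.1% × ($4,271.00 − $2,500.00) = $287.20 + 16.1% × $1,771.00 = $572.33
Pension Levy: 1.07% × $5,060.00 = $54.14
Training Fund Levy: 3.7% × $5,060.00 = $187.22
Unemployment Insurance: 2% × $5,060.00 = $101.20
Total: $572.33 + $54.14 + $187.22 + $101.20 = $914.89

$914.89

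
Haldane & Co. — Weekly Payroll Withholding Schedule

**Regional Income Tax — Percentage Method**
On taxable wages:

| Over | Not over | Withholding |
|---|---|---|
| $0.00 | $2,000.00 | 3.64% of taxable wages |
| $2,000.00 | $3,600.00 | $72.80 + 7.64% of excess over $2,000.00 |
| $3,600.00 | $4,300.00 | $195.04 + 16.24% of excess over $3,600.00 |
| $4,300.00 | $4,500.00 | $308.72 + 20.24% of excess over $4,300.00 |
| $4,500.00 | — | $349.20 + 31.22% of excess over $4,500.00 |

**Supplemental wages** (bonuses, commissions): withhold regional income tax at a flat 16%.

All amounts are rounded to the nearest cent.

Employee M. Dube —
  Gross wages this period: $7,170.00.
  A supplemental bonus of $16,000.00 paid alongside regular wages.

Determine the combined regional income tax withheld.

Regional Income Tax: taxable = $7,170.00
  $349.20 + 31.22% × ($7,170.00 − $4,500.00) = $349.20 + 31.22% × $2,670.00 = $1,182.77
Supplemental (16% flat on bonus): 16% × $16,000.00 = $2,560.00
Total regional income tax: $1,182.77 + $2,560.00 = $3,742.77

$3,742.77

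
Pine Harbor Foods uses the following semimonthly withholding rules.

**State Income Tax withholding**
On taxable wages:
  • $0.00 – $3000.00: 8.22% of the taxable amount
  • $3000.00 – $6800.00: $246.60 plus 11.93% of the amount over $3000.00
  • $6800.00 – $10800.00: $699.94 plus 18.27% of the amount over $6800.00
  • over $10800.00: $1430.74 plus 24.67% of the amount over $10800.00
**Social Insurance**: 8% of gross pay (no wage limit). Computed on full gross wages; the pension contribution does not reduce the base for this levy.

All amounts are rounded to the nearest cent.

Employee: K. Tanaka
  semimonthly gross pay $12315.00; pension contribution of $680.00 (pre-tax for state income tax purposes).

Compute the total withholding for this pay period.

State Income Tax: taxable = $12315.00 − $680.00 = $11635.00
  $1430.74 + 24.67% × ($11635.00 − $10800.00) = $1430.74 + 24.67% × $835.00 = $1636.73
Social Insurance: 8% × $12315.00 = $985.20
Total: $1636.73 + $985.20 = $2621.93

$2621.93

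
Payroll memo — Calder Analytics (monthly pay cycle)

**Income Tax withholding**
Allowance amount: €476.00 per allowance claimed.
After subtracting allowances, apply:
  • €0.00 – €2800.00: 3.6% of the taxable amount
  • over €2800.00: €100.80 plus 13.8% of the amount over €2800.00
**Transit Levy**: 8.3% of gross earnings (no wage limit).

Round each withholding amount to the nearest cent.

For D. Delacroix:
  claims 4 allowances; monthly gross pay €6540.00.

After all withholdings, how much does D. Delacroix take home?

Income Tax: taxable = €6540.00 − 4×€476.00 = €4636.00
  €100.80 + 13.8% × (€4636.00 − €2800.00) = €100.80 + 13.8% × €1836.00 = €354.17
Transit Levy: 8.3% × €6540.00 = €542.82
Total withheld: €354.17 + €542.82 = €896.99
Net pay: €6540.00 − €896.99 = €5643.01

€5643.01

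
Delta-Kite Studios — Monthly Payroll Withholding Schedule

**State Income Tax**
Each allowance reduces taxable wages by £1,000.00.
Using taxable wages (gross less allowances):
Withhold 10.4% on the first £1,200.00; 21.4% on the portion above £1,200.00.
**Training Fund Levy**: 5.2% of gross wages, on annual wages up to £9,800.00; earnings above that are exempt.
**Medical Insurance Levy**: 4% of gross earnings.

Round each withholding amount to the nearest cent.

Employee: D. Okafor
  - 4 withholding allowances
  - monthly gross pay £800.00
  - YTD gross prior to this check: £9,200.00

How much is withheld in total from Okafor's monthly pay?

£63.20

State Income Tax: taxable = £800.00 − 4×£1,000.00 = £-3,200.00
  Taxable ≤ 0 → £0.00
Training Fund Levy: cap £9,800.00 − YTD £9,200.00 = £600.00 subject; 5.2% × £600.00 = £31.20
Medical Insurance Levy: 4% × £800.00 = £32.00
Total: £0.00 + £31.20 + £32.00 = £63.20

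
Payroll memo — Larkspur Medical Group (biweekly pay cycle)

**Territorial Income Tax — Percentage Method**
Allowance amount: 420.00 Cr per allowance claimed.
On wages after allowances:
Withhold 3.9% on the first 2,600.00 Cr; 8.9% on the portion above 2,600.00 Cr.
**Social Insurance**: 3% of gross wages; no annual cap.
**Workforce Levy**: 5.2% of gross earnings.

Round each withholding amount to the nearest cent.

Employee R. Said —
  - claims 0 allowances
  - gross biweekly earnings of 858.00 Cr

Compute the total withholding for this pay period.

103.82 Cr

Territorial Income Tax: taxable = 858.00 Cr
  3.9% × 858.00 Cr = 33.46 Cr
Social Insurance: 3% × 858.00 Cr = 25.74 Cr
Workforce Levy: 5.2% × 858.00 Cr = 44.62 Cr
Total: 33.46 Cr + 25.74 Cr + 44.62 Cr = 103.82 Cr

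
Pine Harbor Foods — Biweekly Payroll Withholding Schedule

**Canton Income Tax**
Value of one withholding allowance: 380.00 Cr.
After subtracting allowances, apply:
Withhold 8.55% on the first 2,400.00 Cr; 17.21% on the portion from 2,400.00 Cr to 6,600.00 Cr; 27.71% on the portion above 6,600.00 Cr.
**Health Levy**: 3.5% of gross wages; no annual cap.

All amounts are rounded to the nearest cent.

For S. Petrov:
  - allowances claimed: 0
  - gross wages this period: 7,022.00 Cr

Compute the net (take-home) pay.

Canton Income Tax: taxable = 7,022.00 Cr
  928.02 Cr + 27.71% × (7,022.00 Cr − 6,600.00 Cr) = 928.02 Cr + 27.71% × 422.00 Cr = 1,044.96 Cr
Health Levy: 3.5% × 7,022.00 Cr = 245.77 Cr
Total withheld: 1,044.96 Cr + 245.77 Cr = 1,290.73 Cr
Net pay: 7,022.00 Cr − 1,290.73 Cr = 5,731.27 Cr

5,731.27 Cr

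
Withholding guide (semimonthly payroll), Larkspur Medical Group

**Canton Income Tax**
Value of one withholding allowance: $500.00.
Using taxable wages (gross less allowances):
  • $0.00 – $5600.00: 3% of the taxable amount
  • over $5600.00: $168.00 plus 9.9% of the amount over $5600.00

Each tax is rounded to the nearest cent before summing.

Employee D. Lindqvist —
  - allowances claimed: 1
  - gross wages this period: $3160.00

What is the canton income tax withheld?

Canton Income Tax: taxable = $3160.00 − 1×$500.00 = $2660.00
  3% × $2660.00 = $79.80

$79.80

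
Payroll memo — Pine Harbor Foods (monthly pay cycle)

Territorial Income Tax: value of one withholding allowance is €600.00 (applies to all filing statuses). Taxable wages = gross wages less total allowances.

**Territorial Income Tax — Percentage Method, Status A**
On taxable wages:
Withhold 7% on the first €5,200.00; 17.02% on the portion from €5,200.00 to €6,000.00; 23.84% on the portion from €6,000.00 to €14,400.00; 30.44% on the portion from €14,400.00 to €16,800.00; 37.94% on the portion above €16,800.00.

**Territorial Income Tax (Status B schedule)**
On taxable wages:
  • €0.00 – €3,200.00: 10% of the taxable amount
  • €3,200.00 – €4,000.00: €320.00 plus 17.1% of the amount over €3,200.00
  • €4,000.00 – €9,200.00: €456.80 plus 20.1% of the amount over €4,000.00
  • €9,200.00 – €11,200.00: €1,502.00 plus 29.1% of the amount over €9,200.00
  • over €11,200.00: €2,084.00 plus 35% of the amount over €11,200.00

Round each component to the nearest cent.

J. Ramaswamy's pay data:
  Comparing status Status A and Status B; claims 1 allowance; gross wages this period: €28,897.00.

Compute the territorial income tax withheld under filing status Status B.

€8,067.95

Territorial Income Tax (Status B): taxable = €28,897.00 − 1×€600.00 = €28,297.00
  €2,084.00 + 35% × (€28,297.00 − €11,200.00) = €2,084.00 + 35% × €17,097.00 = €8,067.95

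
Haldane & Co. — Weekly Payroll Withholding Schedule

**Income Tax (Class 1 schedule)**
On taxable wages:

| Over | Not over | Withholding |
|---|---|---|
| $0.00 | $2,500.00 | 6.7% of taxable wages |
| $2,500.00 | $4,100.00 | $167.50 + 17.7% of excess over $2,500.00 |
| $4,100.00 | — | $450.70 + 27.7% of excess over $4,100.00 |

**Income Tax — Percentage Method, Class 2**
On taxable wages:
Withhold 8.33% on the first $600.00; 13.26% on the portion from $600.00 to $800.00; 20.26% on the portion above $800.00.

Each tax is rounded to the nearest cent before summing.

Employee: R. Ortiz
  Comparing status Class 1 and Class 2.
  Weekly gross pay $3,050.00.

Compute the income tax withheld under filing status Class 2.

Income Tax (Class 2): taxable = $3,050.00
  $76.50 + 20.26% × ($3,050.00 − $800.00) = $76.50 + 20.26% × $2,250.00 = $532.35

$532.35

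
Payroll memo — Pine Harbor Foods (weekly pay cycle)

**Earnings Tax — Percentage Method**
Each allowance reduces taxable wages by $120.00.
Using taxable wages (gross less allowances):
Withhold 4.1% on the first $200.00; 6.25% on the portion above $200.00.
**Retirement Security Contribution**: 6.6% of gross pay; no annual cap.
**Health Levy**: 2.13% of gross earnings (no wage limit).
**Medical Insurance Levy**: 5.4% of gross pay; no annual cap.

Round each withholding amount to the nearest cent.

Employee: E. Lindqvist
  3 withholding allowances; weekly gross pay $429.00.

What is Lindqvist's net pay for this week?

$365.55

Earnings Tax: taxable = $429.00 − 3×$120.00 = $69.00
  4.1% × $69.00 = $2.83
Retirement Security Contribution: 6.6% × $429.00 = $28.31
Health Levy: 2.13% × $429.00 = $9.14
Medical Insurance Levy: 5.4% × $429.00 = $23.17
Total withheld: $2.83 + $28.31 + $9.14 + $23.17 = $63.45
Net pay: $429.00 − $63.45 = $365.55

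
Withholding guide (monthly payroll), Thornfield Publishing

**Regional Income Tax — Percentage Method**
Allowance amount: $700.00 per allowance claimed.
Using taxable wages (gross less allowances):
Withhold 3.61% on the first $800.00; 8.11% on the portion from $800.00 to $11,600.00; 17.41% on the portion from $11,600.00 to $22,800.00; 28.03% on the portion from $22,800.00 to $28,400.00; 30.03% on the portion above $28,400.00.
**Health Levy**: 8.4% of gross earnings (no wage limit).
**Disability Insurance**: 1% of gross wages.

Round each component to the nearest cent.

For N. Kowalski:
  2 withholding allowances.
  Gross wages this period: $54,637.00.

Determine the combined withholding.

Regional Income Tax: taxable = $54,637.00 − 2×$700.00 = $53,237.00
  $4,424.36 + 30.03% × ($53,237.00 − $28,400.00) = $4,424.36 + 30.03% × $24,837.00 = $11,882.91
Health Levy: 8.4% × $54,637.00 = $4,589.51
Disability Insurance: 1% × $54,637.00 = $546.37
Total: $11,882.91 + $4,589.51 + $546.37 = $17,018.79

$17,018.79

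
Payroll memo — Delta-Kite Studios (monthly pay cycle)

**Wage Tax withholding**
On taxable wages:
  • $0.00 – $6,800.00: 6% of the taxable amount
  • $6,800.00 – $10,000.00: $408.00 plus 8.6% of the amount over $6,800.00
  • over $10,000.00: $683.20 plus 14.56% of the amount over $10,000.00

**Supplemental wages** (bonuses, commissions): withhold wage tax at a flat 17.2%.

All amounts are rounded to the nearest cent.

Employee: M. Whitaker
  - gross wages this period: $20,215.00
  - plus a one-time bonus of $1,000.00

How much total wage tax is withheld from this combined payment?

$2,342.50

Wage Tax: taxable = $20,215.00
  $683.20 + 14.56% × ($20,215.00 − $10,000.00) = $683.20 + 14.56% × $10,215.00 = $2,170.50
Supplemental (17.2% flat on bonus): 17.2% × $1,000.00 = $172.00
Total wage tax: $2,170.50 + $172.00 = $2,342.50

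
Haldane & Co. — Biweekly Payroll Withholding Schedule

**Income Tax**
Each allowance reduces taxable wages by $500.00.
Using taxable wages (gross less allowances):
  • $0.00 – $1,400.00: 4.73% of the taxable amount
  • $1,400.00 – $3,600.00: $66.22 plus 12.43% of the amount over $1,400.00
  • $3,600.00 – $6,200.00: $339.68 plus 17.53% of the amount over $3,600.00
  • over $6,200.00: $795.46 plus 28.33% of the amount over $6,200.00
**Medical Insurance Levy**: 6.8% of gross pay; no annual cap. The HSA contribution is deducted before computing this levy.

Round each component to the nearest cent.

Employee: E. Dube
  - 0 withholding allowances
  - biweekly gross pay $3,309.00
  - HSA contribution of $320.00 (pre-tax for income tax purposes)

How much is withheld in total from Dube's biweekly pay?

$466.98

Income Tax: taxable = $3,309.00 − $320.00 = $2,989.00
  $66.22 + 12.43% × ($2,989.00 − $1,400.00) = $66.22 + 12.43% × $1,589.00 = $263.73
Medical Insurance Levy: 6.8% × $2,989.00 = $203.25
Total: $263.73 + $203.25 = $466.98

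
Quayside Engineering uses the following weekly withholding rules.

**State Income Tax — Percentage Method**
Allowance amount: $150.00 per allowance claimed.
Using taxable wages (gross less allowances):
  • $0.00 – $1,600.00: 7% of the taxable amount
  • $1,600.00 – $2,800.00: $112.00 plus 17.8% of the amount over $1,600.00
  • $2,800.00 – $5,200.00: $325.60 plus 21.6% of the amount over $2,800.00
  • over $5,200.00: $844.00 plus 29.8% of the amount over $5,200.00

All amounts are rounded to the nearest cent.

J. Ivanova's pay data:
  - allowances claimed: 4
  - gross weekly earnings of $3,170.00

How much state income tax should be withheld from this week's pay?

$284.66

State Income Tax: taxable = $3,170.00 − 4×$150.00 = $2,570.00
  $112.00 + 17.8% × ($2,570.00 − $1,600.00) = $112.00 + 17.8% × $970.00 = $284.66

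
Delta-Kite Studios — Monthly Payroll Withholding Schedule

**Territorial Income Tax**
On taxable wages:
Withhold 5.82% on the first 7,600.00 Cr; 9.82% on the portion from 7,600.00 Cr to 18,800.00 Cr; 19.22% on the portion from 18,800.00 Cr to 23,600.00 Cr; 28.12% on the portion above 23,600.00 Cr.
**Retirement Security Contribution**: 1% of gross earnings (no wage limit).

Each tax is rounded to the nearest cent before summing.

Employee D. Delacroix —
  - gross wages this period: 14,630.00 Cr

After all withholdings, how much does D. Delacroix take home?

Territorial Income Tax: taxable = 14,630.00 Cr
  442.32 Cr + 9.82% × (14,630.00 Cr − 7,600.00 Cr) = 442.32 Cr + 9.82% × 7,030.00 Cr = 1,132.67 Cr
Retirement Security Contribution: 1% × 14,630.00 Cr = 146.30 Cr
Total withheld: 1,132.67 Cr + 146.30 Cr = 1,278.97 Cr
Net pay: 14,630.00 Cr − 1,278.97 Cr = 13,351.03 Cr

13,351.03 Cr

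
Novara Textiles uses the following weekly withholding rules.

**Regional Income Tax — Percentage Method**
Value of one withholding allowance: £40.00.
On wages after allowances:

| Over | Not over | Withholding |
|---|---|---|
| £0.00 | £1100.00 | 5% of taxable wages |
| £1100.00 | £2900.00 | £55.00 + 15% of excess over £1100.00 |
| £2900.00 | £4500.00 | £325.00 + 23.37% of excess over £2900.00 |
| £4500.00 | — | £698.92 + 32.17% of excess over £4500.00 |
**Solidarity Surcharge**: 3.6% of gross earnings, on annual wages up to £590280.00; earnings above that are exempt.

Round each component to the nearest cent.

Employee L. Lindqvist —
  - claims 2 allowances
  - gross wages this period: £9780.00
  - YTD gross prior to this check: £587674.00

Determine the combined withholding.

Regional Income Tax: taxable = £9780.00 − 2×£40.00 = £9700.00
  £698.92 + 32.17% × (£9700.00 − £4500.00) = £698.92 + 32.17% × £5200.00 = £2371.76
Solidarity Surcharge: cap £590280.00 − YTD £587674.00 = £2606.00 subject; 3.6% × £2606.00 = £93.82
Total: £2371.76 + £93.82 = £2465.58

£2465.58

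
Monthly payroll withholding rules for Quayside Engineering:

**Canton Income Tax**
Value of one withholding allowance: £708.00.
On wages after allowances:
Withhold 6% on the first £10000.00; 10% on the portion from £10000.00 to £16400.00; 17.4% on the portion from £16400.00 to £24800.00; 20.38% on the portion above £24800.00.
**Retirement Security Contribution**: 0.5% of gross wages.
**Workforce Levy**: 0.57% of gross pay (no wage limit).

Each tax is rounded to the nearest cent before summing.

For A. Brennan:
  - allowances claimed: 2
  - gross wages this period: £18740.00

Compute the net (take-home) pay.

£17138.70

Canton Income Tax: taxable = £18740.00 − 2×£708.00 = £17324.00
  £1240.00 + 17.4% × (£17324.00 − £16400.00) = £1240.00 + 17.4% × £924.00 = £1400.78
Retirement Security Contribution: 0.5% × £18740.00 = £93.70
Workforce Levy: 0.57% × £18740.00 = £106.82
Total withheld: £1400.78 + £93.70 + £106.82 = £1601.30
Net pay: £18740.00 − £1601.30 = £17138.70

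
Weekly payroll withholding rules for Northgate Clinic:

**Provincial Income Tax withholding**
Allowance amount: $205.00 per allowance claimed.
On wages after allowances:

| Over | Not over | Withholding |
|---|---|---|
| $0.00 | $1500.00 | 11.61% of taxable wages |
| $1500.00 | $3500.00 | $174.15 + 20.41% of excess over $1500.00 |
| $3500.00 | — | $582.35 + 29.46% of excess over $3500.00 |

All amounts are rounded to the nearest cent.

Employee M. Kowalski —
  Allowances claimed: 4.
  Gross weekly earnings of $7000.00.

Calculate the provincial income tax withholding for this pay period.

$1371.88

Provincial Income Tax: taxable = $7000.00 − 4×$205.00 = $6180.00
  $582.35 + 29.46% × ($6180.00 − $3500.00) = $582.35 + 29.46% × $2680.00 = $1371.88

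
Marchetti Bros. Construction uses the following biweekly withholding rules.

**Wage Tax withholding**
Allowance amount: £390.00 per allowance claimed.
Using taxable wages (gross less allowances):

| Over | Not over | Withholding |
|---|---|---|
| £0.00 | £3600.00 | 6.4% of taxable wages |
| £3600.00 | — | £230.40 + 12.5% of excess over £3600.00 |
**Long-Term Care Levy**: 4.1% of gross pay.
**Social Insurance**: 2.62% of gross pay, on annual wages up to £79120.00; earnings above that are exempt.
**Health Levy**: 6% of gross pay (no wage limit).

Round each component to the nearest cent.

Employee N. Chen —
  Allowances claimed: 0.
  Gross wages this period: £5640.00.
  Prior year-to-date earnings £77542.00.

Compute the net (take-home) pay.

Wage Tax: taxable = £5640.00
  £230.40 + 12.5% × (£5640.00 − £3600.00) = £230.40 + 12.5% × £2040.00 = £485.40
Long-Term Care Levy: 4.1% × £5640.00 = £231.24
Social Insurance: cap £79120.00 − YTD £77542.00 = £1578.00 subject; 2.62% × £1578.00 = £41.34
Health Levy: 6% × £5640.00 = £338.40
Total withheld: £485.40 + £231.24 + £41.34 + £338.40 = £1096.38
Net pay: £5640.00 − £1096.38 = £4543.62

£4543.62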